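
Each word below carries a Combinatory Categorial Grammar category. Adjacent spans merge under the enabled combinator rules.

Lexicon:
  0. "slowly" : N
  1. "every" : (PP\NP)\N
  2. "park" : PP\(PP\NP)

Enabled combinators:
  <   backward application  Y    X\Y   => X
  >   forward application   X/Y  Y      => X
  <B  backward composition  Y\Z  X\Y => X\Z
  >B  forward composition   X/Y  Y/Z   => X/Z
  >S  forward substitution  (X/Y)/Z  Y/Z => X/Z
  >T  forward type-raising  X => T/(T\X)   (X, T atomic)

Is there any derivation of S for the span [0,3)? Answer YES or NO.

NO

N (PP\NP)\N PP\(PP\NP)
CKY chart[0,3] = {N/(N\PP), NP/(NP\PP), PP, PP/(PP\PP), S/(S\PP)}; S ∉ chart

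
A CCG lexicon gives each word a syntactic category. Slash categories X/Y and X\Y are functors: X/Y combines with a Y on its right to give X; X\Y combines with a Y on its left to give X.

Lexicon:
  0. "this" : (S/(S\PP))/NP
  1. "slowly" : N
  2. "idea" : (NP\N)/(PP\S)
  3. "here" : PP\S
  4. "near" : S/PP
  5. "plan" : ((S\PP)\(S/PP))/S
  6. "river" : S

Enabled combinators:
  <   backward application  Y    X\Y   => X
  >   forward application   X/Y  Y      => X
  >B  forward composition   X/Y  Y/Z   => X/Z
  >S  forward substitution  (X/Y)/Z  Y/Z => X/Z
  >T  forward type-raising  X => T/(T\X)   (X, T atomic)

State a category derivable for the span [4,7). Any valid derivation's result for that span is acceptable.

S\PP

[0,7] S   >
  [0,4] S/(S\PP)   >
    [0,1] "this" : (S/(S\PP))/NP
    [1,4] NP   >
      [1,2] NP/(NP\N)   >T
        [1,2] "slowly" : N
      [2,4] NP\N   >
        [2,3] "idea" : (NP\N)/(PP\S)
        [3,4] "here" : PP\S
  [4,7] S\PP   <
    [4,5] "near" : S/PP
    [5,7] (S\PP)\(S/PP)   >
      [5,6] "plan" : ((S\PP)\(S/PP))/S
      [6,7] "river" : S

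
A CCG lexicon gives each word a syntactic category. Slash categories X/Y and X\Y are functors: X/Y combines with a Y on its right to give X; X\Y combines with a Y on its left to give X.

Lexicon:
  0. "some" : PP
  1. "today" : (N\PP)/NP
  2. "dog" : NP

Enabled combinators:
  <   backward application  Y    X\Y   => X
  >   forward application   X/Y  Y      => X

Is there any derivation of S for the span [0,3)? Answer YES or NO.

NO

PP (N\PP)/NP NP
CKY chart[0,3] = {N}; S ∉ chart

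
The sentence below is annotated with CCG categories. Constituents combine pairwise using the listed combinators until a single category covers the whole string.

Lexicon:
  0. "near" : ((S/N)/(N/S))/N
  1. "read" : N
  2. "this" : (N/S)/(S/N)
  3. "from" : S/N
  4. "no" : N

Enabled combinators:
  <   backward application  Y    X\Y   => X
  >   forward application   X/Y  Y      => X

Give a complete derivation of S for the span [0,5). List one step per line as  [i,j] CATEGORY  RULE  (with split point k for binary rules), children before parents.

[0,1] ((S/N)/(N/S))/N  lex  "near"
[1,2] N  lex  "read"
[0,2] (S/N)/(N/S)  >  k=1
[2,3] (N/S)/(S/N)  lex  "this"
[3,4] S/N  lex  "from"
[2,4] N/S  >  k=3
[0,4] S/N  >  k=2
[4,5] N  lex  "no"
[0,5] S  >  k=4

[0,5] S   >
  [0,4] S/N   >
    [0,2] (S/N)/(N/S)   >
      [0,1] "near" : ((S/N)/(N/S))/N
      [1,2] "read" : N
    [2,4] N/S   >
      [2,3] "this" : (N/S)/(S/N)
      [3,4] "from" : S/N
  [4,5] "no" : N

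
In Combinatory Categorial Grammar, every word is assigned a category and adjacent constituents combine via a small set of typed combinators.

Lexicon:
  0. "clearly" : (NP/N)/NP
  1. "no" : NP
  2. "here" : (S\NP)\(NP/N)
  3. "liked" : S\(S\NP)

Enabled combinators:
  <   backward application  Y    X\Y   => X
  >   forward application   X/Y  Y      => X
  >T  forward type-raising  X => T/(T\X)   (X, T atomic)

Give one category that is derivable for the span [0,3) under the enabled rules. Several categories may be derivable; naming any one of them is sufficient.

S\NP

[0,4] S   <
  [0,3] S\NP   <
    [0,2] NP/N   >
      [0,1] "clearly" : (NP/N)/NP
      [1,2] "no" : NP
    [2,3] "here" : (S\NP)\(NP/N)
  [3,4] "liked" : S\(S\NP)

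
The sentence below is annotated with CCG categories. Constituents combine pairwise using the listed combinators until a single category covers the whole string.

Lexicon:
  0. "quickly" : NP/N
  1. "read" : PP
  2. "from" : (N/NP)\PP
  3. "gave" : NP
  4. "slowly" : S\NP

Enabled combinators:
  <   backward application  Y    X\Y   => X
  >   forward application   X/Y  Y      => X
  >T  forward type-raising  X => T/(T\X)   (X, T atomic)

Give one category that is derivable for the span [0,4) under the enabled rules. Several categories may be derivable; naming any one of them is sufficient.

NP

[0,5] S   <
  [0,4] NP   >
    [0,1] "quickly" : NP/N
    [1,4] N   >
      [1,3] N/NP   <
        [1,2] "read" : PP
        [2,3] "from" : (N/NP)\PP
      [3,4] "gave" : NP
  [4,5] "slowly" : S\NP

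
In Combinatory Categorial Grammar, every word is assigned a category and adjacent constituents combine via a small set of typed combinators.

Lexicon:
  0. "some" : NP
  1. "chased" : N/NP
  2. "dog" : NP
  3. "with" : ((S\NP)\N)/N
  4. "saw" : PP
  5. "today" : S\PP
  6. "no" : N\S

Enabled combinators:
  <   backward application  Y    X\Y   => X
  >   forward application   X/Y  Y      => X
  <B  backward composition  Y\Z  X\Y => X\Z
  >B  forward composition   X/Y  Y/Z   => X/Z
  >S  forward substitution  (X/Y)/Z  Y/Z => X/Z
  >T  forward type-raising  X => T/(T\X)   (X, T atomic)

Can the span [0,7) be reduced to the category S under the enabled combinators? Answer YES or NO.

YES

[0,7] S   <
  [0,1] "some" : NP
  [1,7] S\NP   <
    [1,3] N   >
      [1,2] "chased" : N/NP
      [2,3] "dog" : NP
    [3,7] (S\NP)\N   >
      [3,4] "with" : ((S\NP)\N)/N
      [4,7] N   <
        [4,6] S   <
          [4,5] "saw" : PP
          [5,6] "today" : S\PP
        [6,7] "no" : N\S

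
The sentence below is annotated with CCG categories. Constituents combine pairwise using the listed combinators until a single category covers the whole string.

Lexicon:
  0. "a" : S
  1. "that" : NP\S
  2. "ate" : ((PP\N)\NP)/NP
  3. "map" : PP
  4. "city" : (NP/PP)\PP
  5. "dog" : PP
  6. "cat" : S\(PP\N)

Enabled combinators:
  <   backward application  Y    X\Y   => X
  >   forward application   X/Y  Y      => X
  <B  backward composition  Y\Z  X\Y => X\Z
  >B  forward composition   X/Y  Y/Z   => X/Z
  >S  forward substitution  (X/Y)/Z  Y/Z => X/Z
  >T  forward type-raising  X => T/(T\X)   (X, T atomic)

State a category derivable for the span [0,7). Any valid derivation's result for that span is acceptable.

[0,7] S   <
  [0,6] PP\N   <
    [0,2] NP   >
      [0,1] NP/(NP\S)   >T
        [0,1] "a" : S
      [1,2] "that" : NP\S
    [2,6] (PP\N)\NP   >
      [2,3] "ate" : ((PP\N)\NP)/NP
      [3,6] NP   >
        [3,5] NP/PP   <
          [3,4] "map" : PP
          [4,5] "city" : (NP/PP)\PP
        [5,6] "dog" : PP
  [6,7] "cat" : S\(PP\N)

S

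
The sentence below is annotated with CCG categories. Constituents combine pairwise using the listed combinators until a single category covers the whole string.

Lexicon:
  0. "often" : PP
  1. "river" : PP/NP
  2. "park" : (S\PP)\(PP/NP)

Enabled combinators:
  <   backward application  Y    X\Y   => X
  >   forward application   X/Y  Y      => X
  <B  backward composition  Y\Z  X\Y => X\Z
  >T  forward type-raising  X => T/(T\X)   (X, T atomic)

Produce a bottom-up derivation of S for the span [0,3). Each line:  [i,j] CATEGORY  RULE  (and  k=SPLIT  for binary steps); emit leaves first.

[0,3] S   <
  [0,1] "often" : PP
  [1,3] S\PP   <
    [1,2] "river" : PP/NP
    [2,3] "park" : (S\PP)\(PP/NP)

[0,1] PP  lex  "often"
[1,2] PP/NP  lex  "river"
[2,3] (S\PP)\(PP/NP)  lex  "park"
[1,3] S\PP  <  k=2
[0,3] S  <  k=1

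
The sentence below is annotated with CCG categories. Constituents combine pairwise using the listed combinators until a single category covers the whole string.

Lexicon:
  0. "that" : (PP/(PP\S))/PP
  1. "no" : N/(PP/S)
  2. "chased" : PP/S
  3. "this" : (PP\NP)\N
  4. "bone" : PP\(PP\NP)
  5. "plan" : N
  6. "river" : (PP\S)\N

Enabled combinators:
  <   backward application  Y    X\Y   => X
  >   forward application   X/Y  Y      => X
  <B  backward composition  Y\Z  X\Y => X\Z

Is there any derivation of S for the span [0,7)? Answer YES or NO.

(PP/(PP\S))/PP N/(PP/S) PP/S (PP\NP)\N PP\(PP\NP) N (PP\S)\N
CKY chart[0,7] = {PP}; S ∉ chart

NO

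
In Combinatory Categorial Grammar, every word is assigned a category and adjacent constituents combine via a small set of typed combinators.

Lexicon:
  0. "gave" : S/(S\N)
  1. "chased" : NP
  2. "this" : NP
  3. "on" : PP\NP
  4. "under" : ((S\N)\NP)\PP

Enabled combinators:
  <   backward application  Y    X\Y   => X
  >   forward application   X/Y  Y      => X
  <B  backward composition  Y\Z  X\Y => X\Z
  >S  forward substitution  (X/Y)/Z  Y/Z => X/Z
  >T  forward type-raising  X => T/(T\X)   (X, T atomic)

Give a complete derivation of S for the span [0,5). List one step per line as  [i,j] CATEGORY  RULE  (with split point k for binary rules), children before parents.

[0,1] S/(S\N)  lex  "gave"
[1,2] NP  lex  "chased"
[2,3] NP  lex  "this"
[2,3] PP/(PP\NP)  >T
[3,4] PP\NP  lex  "on"
[2,4] PP  >  k=3
[4,5] ((S\N)\NP)\PP  lex  "under"
[2,5] (S\N)\NP  <  k=4
[1,5] S\N  <  k=2
[0,5] S  >  k=1

[0,5] S   >
  [0,1] "gave" : S/(S\N)
  [1,5] S\N   <
    [1,2] "chased" : NP
    [2,5] (S\N)\NP   <
      [2,4] PP   >
        [2,3] PP/(PP\NP)   >T
          [2,3] "this" : NP
        [3,4] "on" : PP\NP
      [4,5] "under" : ((S\N)\NP)\PP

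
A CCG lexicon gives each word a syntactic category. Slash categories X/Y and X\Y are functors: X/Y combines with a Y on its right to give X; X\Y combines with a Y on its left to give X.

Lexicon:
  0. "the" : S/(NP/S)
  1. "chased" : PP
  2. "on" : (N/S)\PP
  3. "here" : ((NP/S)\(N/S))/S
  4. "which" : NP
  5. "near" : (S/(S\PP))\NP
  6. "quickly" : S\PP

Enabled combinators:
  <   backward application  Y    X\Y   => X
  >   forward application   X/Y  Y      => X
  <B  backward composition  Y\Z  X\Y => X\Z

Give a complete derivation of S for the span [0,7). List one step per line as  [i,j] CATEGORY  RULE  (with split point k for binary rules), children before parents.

[0,7] S   >
  [0,1] "the" : S/(NP/S)
  [1,7] NP/S   <
    [1,3] N/S   <
      [1,2] "chased" : PP
      [2,3] "on" : (N/S)\PP
    [3,7] (NP/S)\(N/S)   >
      [3,4] "here" : ((NP/S)\(N/S))/S
      [4,7] S   >
        [4,6] S/(S\PP)   <
          [4,5] "which" : NP
          [5,6] "near" : (S/(S\PP))\NP
        [6,7] "quickly" : S\PP

[0,1] S/(NP/S)  lex  "the"
[1,2] PP  lex  "chased"
[2,3] (N/S)\PP  lex  "on"
[1,3] N/S  <  k=2
[3,4] ((NP/S)\(N/S))/S  lex  "here"
[4,5] NP  lex  "which"
[5,6] (S/(S\PP))\NP  lex  "near"
[4,6] S/(S\PP)  <  k=5
[6,7] S\PP  lex  "quickly"
[4,7] S  >  k=6
[3,7] (NP/S)\(N/S)  >  k=4
[1,7] NP/S  <  k=3
[0,7] S  >  k=1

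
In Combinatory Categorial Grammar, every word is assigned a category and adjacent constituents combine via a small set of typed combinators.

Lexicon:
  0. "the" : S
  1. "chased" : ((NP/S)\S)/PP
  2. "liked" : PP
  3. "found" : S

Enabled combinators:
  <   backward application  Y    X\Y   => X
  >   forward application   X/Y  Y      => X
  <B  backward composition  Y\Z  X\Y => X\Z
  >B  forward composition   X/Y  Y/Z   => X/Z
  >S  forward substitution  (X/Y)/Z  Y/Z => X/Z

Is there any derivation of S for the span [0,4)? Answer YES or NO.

S ((NP/S)\S)/PP PP S
CKY chart[0,4] = {NP}; S ∉ chart

NO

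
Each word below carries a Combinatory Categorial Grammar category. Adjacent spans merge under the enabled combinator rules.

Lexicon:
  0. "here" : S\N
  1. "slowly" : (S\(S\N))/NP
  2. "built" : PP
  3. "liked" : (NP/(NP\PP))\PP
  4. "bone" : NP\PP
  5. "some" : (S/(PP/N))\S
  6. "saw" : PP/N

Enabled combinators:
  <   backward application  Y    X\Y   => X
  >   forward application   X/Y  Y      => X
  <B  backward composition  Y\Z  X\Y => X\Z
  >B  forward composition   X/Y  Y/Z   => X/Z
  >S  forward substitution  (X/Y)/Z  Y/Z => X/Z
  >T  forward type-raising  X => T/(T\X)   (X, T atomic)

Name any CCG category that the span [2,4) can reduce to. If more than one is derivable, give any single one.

NP/(NP\PP)

[0,7] S   >
  [0,6] S/(PP/N)   <
    [0,5] S   <
      [0,1] "here" : S\N
      [1,5] S\(S\N)   >
        [1,2] "slowly" : (S\(S\N))/NP
        [2,5] NP   >
          [2,4] NP/(NP\PP)   <
            [2,3] "built" : PP
            [3,4] "liked" : (NP/(NP\PP))\PP
          [4,5] "bone" : NP\PP
    [5,6] "some" : (S/(PP/N))\S
  [6,7] "saw" : PP/N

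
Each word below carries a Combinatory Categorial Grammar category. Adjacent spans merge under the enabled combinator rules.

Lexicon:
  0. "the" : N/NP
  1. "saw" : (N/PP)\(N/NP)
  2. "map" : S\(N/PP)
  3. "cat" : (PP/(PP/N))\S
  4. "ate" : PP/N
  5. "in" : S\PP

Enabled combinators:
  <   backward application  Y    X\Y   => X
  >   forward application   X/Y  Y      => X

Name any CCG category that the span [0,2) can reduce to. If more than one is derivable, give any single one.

N/PP

[0,6] S   <
  [0,5] PP   >
    [0,4] PP/(PP/N)   <
      [0,3] S   <
        [0,2] N/PP   <
          [0,1] "the" : N/NP
          [1,2] "saw" : (N/PP)\(N/NP)
        [2,3] "map" : S\(N/PP)
      [3,4] "cat" : (PP/(PP/N))\S
    [4,5] "ate" : PP/N
  [5,6] "in" : S\PP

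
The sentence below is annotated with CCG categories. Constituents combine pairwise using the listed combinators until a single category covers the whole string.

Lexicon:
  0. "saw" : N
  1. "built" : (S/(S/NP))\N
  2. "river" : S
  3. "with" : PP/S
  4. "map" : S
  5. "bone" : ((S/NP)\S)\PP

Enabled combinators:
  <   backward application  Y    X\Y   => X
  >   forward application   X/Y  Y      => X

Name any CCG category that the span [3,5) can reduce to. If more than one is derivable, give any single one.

PP

[0,6] S   >
  [0,2] S/(S/NP)   <
    [0,1] "saw" : N
    [1,2] "built" : (S/(S/NP))\N
  [2,6] S/NP   <
    [2,3] "river" : S
    [3,6] (S/NP)\S   <
      [3,5] PP   >
        [3,4] "with" : PP/S
        [4,5] "map" : S
      [5,6] "bone" : ((S/NP)\S)\PP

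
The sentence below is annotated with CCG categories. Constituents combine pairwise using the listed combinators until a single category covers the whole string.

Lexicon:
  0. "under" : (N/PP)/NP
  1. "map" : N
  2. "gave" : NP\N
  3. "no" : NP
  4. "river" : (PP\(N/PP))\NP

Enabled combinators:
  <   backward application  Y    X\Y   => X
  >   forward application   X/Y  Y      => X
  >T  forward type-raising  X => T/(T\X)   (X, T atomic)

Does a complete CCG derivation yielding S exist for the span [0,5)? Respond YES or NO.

(N/PP)/NP N NP\N NP (PP\(N/PP))\NP
CKY chart[0,5] = {N/(N\PP), NP/(NP\PP), PP, PP/(PP\PP), S/(S\PP)}; S ∉ chart

NO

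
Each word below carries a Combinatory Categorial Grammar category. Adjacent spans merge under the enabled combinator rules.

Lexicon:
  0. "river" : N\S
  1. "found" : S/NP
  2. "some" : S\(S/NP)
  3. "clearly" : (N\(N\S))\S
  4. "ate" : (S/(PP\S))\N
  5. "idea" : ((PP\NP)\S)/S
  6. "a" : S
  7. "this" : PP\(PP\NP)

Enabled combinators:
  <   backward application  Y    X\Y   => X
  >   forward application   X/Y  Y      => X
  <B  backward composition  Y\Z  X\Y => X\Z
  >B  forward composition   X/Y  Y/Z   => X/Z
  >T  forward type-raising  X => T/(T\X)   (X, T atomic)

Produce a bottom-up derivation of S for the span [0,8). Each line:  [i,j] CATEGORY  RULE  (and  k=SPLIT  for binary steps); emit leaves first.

[0,8] S   >
  [0,5] S/(PP\S)   <
    [0,4] N   <
      [0,1] "river" : N\S
      [1,4] N\(N\S)   <
        [1,3] S   <
          [1,2] "found" : S/NP
          [2,3] "some" : S\(S/NP)
        [3,4] "clearly" : (N\(N\S))\S
    [4,5] "ate" : (S/(PP\S))\N
  [5,8] PP\S   <B
    [5,7] (PP\NP)\S   >
      [5,6] "idea" : ((PP\NP)\S)/S
      [6,7] "a" : S
    [7,8] "this" : PP\(PP\NP)

[0,1] N\S  lex  "river"
[1,2] S/NP  lex  "found"
[2,3] S\(S/NP)  lex  "some"
[1,3] S  <  k=2
[3,4] (N\(N\S))\S  lex  "clearly"
[1,4] N\(N\S)  <  k=3
[0,4] N  <  k=1
[4,5] (S/(PP\S))\N  lex  "ate"
[0,5] S/(PP\S)  <  k=4
[5,6] ((PP\NP)\S)/S  lex  "idea"
[6,7] S  lex  "a"
[5,7] (PP\NP)\S  >  k=6
[7,8] PP\(PP\NP)  lex  "this"
[5,8] PP\S  <B  k=7
[0,8] S  >  k=5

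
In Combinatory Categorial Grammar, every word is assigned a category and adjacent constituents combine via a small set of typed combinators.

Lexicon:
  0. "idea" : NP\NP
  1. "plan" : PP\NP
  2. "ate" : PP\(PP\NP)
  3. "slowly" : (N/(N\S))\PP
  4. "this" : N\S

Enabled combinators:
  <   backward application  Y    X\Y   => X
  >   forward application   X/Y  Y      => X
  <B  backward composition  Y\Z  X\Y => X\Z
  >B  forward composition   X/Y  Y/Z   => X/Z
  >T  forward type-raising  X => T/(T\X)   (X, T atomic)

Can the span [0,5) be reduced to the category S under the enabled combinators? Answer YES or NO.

NP\NP PP\NP PP\(PP\NP) (N/(N\S))\PP N\S
CKY chart[0,5] = {N, N/(N\N), NP/(NP\N), PP/(PP\N), S/(S\N)}; S ∉ chart

NO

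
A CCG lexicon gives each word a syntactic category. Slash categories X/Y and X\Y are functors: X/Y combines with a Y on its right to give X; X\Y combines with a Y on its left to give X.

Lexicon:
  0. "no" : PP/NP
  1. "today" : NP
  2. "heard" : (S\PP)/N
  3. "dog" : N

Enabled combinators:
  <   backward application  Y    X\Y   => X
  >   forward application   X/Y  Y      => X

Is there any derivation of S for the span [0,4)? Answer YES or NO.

[0,4] S   <
  [0,2] PP   >
    [0,1] "no" : PP/NP
    [1,2] "today" : NP
  [2,4] S\PP   >
    [2,3] "heard" : (S\PP)/N
    [3,4] "dog" : N

YES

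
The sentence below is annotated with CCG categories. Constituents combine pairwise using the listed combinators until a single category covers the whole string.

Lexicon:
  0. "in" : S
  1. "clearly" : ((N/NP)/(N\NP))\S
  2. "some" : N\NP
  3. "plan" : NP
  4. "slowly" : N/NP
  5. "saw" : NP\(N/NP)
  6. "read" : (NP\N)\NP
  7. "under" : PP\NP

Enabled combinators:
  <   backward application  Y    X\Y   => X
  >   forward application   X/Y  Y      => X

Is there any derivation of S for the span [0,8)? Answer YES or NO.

S ((N/NP)/(N\NP))\S N\NP NP N/NP NP\(N/NP) (NP\N)\NP PP\NP
CKY chart[0,8] = {PP}; S ∉ chart

NO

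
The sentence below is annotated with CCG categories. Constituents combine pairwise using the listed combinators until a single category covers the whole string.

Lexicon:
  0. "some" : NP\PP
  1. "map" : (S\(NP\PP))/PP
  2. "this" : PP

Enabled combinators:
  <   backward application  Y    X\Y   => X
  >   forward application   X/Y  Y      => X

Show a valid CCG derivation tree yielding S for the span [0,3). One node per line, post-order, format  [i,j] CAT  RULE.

[0,3] S   <
  [0,1] "some" : NP\PP
  [1,3] S\(NP\PP)   >
    [1,2] "map" : (S\(NP\PP))/PP
    [2,3] "this" : PP

[0,1] NP\PP  lex  "some"
[1,2] (S\(NP\PP))/PP  lex  "map"
[2,3] PP  lex  "this"
[1,3] S\(NP\PP)  >  k=2
[0,3] S  <  k=1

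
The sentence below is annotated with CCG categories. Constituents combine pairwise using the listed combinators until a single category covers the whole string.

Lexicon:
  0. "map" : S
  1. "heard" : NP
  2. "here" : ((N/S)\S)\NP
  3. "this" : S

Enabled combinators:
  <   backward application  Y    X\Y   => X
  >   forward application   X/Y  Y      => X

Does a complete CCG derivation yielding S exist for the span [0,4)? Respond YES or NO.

S NP ((N/S)\S)\NP S
CKY chart[0,4] = {N}; S ∉ chart

NO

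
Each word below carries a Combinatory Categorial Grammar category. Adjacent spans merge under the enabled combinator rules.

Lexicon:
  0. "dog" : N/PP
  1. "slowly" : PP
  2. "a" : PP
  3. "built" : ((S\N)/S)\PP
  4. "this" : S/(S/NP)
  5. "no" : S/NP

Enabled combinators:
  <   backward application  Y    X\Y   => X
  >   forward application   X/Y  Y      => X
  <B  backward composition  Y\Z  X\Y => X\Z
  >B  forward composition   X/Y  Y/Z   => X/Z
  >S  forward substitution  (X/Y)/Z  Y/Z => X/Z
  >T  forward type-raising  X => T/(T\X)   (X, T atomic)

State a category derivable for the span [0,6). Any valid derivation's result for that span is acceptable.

S

[0,6] S   <
  [0,2] N   >
    [0,1] "dog" : N/PP
    [1,2] "slowly" : PP
  [2,6] S\N   >
    [2,4] (S\N)/S   <
      [2,3] "a" : PP
      [3,4] "built" : ((S\N)/S)\PP
    [4,6] S   >
      [4,5] "this" : S/(S/NP)
      [5,6] "no" : S/NP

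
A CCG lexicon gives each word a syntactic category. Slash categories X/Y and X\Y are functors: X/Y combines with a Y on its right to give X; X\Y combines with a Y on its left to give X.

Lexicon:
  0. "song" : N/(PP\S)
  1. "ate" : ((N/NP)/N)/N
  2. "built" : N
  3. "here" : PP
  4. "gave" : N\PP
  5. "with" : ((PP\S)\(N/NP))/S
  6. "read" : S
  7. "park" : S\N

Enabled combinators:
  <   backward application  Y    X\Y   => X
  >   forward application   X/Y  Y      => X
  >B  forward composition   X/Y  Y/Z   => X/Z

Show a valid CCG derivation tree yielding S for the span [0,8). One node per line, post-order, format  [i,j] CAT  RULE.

[0,1] N/(PP\S)  lex  "song"
[1,2] ((N/NP)/N)/N  lex  "ate"
[2,3] N  lex  "built"
[1,3] (N/NP)/N  >  k=2
[3,4] PP  lex  "here"
[4,5] N\PP  lex  "gave"
[3,5] N  <  k=4
[1,5] N/NP  >  k=3
[5,6] ((PP\S)\(N/NP))/S  lex  "with"
[6,7] S  lex  "read"
[5,7] (PP\S)\(N/NP)  >  k=6
[1,7] PP\S  <  k=5
[0,7] N  >  k=1
[7,8] S\N  lex  "park"
[0,8] S  <  k=7

[0,8] S   <
  [0,7] N   >
    [0,1] "song" : N/(PP\S)
    [1,7] PP\S   <
      [1,5] N/NP   >
        [1,3] (N/NP)/N   >
          [1,2] "ate" : ((N/NP)/N)/N
          [2,3] "built" : N
        [3,5] N   <
          [3,4] "here" : PP
          [4,5] "gave" : N\PP
      [5,7] (PP\S)\(N/NP)   >
        [5,6] "with" : ((PP\S)\(N/NP))/S
        [6,7] "read" : S
  [7,8] "park" : S\N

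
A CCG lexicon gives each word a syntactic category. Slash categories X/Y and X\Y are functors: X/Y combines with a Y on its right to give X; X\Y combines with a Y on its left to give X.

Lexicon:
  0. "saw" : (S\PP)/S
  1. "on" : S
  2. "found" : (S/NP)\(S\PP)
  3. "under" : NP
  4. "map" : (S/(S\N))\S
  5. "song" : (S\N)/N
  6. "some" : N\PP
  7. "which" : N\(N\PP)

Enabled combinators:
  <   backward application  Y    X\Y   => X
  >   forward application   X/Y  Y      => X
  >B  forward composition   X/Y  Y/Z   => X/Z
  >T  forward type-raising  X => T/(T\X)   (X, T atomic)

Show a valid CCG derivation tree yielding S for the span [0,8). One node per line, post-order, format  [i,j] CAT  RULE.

[0,1] (S\PP)/S  lex  "saw"
[1,2] S  lex  "on"
[0,2] S\PP  >  k=1
[2,3] (S/NP)\(S\PP)  lex  "found"
[0,3] S/NP  <  k=2
[3,4] NP  lex  "under"
[0,4] S  >  k=3
[4,5] (S/(S\N))\S  lex  "map"
[0,5] S/(S\N)  <  k=4
[5,6] (S\N)/N  lex  "song"
[6,7] N\PP  lex  "some"
[7,8] N\(N\PP)  lex  "which"
[6,8] N  <  k=7
[5,8] S\N  >  k=6
[0,8] S  >  k=5

[0,8] S   >
  [0,5] S/(S\N)   <
    [0,4] S   >
      [0,3] S/NP   <
        [0,2] S\PP   >
          [0,1] "saw" : (S\PP)/S
          [1,2] "on" : S
        [2,3] "found" : (S/NP)\(S\PP)
      [3,4] "under" : NP
    [4,5] "map" : (S/(S\N))\S
  [5,8] S\N   >
    [5,6] "song" : (S\N)/N
    [6,8] N   <
      [6,7] "some" : N\PP
      [7,8] "which" : N\(N\PP)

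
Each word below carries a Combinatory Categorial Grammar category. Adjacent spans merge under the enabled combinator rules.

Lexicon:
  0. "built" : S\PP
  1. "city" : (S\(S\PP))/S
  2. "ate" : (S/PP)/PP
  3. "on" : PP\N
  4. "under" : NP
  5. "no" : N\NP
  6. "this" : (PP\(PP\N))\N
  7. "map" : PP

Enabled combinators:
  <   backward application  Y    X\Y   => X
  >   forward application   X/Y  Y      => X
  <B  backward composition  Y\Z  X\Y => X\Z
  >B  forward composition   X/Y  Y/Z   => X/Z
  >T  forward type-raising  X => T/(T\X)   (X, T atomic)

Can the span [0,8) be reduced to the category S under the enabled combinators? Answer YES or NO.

[0,8] S   <
  [0,1] "built" : S\PP
  [1,8] S\(S\PP)   >
    [1,2] "city" : (S\(S\PP))/S
    [2,8] S   >
      [2,7] S/PP   >
        [2,3] "ate" : (S/PP)/PP
        [3,7] PP   <
          [3,4] "on" : PP\N
          [4,7] PP\(PP\N)   <
            [4,6] N   >
              [4,5] N/(N\NP)   >T
                [4,5] "under" : NP
              [5,6] "no" : N\NP
            [6,7] "this" : (PP\(PP\N))\N
      [7,8] "map" : PP

YES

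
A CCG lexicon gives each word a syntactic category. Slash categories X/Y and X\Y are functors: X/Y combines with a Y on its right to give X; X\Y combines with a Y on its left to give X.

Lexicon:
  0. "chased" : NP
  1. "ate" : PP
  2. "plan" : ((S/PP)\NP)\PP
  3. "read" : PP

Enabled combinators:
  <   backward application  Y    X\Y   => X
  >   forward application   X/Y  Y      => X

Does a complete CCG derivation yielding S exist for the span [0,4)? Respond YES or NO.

YES

[0,4] S   >
  [0,3] S/PP   <
    [0,1] "chased" : NP
    [1,3] (S/PP)\NP   <
      [1,2] "ate" : PP
      [2,3] "plan" : ((S/PP)\NP)\PP
  [3,4] "read" : PP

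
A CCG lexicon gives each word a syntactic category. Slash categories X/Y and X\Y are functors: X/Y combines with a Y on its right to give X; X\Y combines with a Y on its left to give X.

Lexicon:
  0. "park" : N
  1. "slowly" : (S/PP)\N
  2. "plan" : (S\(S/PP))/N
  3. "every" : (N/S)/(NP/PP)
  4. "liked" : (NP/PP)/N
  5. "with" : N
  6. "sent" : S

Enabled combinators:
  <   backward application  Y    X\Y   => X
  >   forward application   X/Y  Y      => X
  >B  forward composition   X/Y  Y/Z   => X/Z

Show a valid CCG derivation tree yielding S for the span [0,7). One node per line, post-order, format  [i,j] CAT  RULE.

[0,1] N  lex  "park"
[1,2] (S/PP)\N  lex  "slowly"
[0,2] S/PP  <  k=1
[2,3] (S\(S/PP))/N  lex  "plan"
[3,4] (N/S)/(NP/PP)  lex  "every"
[4,5] (NP/PP)/N  lex  "liked"
[5,6] N  lex  "with"
[4,6] NP/PP  >  k=5
[3,6] N/S  >  k=4
[6,7] S  lex  "sent"
[3,7] N  >  k=6
[2,7] S\(S/PP)  >  k=3
[0,7] S  <  k=2

[0,7] S   <
  [0,2] S/PP   <
    [0,1] "park" : N
    [1,2] "slowly" : (S/PP)\N
  [2,7] S\(S/PP)   >
    [2,3] "plan" : (S\(S/PP))/N
    [3,7] N   >
      [3,6] N/S   >
        [3,4] "every" : (N/S)/(NP/PP)
        [4,6] NP/PP   >
          [4,5] "liked" : (NP/PP)/N
          [5,6] "with" : N
      [6,7] "sent" : S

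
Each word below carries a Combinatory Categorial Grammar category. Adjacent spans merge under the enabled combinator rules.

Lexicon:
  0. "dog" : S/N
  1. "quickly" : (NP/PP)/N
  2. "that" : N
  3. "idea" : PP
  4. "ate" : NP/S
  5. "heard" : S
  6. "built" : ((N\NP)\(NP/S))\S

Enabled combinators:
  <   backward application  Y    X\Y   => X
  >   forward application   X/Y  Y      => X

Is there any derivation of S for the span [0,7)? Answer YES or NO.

[0,7] S   >
  [0,1] "dog" : S/N
  [1,7] N   <
    [1,4] NP   >
      [1,3] NP/PP   >
        [1,2] "quickly" : (NP/PP)/N
        [2,3] "that" : N
      [3,4] "idea" : PP
    [4,7] N\NP   <
      [4,5] "ate" : NP/S
      [5,7] (N\NP)\(NP/S)   <
        [5,6] "heard" : S
        [6,7] "built" : ((N\NP)\(NP/S))\S

YES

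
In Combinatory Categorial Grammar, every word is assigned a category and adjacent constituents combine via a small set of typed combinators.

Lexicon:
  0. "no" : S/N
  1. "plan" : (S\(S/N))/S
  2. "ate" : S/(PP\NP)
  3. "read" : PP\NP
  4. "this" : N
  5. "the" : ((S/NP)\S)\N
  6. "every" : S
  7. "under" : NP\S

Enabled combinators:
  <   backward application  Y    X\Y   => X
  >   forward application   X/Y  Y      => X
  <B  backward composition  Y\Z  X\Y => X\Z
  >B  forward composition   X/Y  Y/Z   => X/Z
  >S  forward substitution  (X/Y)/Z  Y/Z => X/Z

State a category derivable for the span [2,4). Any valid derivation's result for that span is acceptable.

[0,8] S   >
  [0,6] S/NP   <
    [0,4] S   <
      [0,1] "no" : S/N
      [1,4] S\(S/N)   >
        [1,2] "plan" : (S\(S/N))/S
        [2,4] S   >
          [2,3] "ate" : S/(PP\NP)
          [3,4] "read" : PP\NP
    [4,6] (S/NP)\S   <
      [4,5] "this" : N
      [5,6] "the" : ((S/NP)\S)\N
  [6,8] NP   <
    [6,7] "every" : S
    [7,8] "under" : NP\S

S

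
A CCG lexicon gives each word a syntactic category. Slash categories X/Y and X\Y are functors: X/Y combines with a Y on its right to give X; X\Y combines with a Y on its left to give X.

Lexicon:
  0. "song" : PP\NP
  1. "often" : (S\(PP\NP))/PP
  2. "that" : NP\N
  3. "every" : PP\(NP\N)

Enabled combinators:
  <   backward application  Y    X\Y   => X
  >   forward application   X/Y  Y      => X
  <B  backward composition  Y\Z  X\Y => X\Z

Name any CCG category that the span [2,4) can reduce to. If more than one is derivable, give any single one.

[0,4] S   <
  [0,1] "song" : PP\NP
  [1,4] S\(PP\NP)   >
    [1,2] "often" : (S\(PP\NP))/PP
    [2,4] PP   <
      [2,3] "that" : NP\N
      [3,4] "every" : PP\(NP\N)

PP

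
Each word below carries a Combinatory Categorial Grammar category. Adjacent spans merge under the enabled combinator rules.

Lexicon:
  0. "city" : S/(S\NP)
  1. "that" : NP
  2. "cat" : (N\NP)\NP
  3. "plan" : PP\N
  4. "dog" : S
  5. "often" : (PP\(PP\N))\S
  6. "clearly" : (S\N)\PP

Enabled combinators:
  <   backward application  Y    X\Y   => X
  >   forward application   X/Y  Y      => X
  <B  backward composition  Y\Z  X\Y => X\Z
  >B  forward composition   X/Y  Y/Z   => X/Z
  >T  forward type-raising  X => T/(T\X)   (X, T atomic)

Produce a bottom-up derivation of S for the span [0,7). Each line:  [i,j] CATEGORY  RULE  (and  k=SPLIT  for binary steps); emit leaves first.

[0,1] S/(S\NP)  lex  "city"
[1,2] NP  lex  "that"
[2,3] (N\NP)\NP  lex  "cat"
[1,3] N\NP  <  k=2
[3,4] PP\N  lex  "plan"
[4,5] S  lex  "dog"
[5,6] (PP\(PP\N))\S  lex  "often"
[4,6] PP\(PP\N)  <  k=5
[3,6] PP  <  k=4
[6,7] (S\N)\PP  lex  "clearly"
[3,7] S\N  <  k=6
[1,7] S\NP  <B  k=3
[0,7] S  >  k=1

[0,7] S   >
  [0,1] "city" : S/(S\NP)
  [1,7] S\NP   <B
    [1,3] N\NP   <
      [1,2] "that" : NP
      [2,3] "cat" : (N\NP)\NP
    [3,7] S\N   <
      [3,6] PP   <
        [3,4] "plan" : PP\N
        [4,6] PP\(PP\N)   <
          [4,5] "dog" : S
          [5,6] "often" : (PP\(PP\N))\S
      [6,7] "clearly" : (S\N)\PP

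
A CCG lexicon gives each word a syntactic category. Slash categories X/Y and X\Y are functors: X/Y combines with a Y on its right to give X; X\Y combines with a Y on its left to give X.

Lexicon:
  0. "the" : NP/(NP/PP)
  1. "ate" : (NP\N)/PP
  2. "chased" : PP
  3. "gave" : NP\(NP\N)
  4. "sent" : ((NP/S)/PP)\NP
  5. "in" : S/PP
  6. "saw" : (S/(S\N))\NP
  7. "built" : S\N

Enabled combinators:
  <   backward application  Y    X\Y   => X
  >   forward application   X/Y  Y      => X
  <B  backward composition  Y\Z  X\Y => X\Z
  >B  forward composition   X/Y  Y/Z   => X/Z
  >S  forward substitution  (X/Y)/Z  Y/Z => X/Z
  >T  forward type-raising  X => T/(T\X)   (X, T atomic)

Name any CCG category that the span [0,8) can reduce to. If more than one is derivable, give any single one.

[0,8] S   >
  [0,7] S/(S\N)   <
    [0,6] NP   >
      [0,1] "the" : NP/(NP/PP)
      [1,6] NP/PP   >S
        [1,5] (NP/S)/PP   <
          [1,4] NP   <
            [1,3] NP\N   >
              [1,2] "ate" : (NP\N)/PP
              [2,3] "chased" : PP
            [3,4] "gave" : NP\(NP\N)
          [4,5] "sent" : ((NP/S)/PP)\NP
        [5,6] "in" : S/PP
    [6,7] "saw" : (S/(S\N))\NP
  [7,8] "built" : S\N

S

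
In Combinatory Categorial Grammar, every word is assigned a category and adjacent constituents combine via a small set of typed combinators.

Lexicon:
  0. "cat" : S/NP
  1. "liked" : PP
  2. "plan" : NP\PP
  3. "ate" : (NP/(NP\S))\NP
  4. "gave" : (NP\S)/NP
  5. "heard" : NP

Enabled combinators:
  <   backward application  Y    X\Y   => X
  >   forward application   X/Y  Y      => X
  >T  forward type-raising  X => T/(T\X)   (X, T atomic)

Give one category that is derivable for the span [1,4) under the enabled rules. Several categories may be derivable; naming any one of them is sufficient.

NP/(NP\S)

[0,6] S   >
  [0,1] "cat" : S/NP
  [1,6] NP   >
    [1,4] NP/(NP\S)   <
      [1,3] NP   >
        [1,2] NP/(NP\PP)   >T
          [1,2] "liked" : PP
        [2,3] "plan" : NP\PP
      [3,4] "ate" : (NP/(NP\S))\NP
    [4,6] NP\S   >
      [4,5] "gave" : (NP\S)/NP
      [5,6] "heard" : NP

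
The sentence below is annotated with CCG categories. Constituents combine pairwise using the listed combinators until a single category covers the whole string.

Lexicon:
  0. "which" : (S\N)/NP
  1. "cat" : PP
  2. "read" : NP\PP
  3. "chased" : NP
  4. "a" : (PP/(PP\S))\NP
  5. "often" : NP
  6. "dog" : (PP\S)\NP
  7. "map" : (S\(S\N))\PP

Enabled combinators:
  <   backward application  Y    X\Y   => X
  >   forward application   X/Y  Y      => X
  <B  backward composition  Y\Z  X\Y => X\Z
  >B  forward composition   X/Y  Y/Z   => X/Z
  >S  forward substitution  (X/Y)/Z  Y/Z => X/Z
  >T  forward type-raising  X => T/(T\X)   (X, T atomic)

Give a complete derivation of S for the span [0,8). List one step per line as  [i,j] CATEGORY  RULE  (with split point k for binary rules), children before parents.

[0,1] (S\N)/NP  lex  "which"
[1,2] PP  lex  "cat"
[1,2] NP/(NP\PP)  >T
[2,3] NP\PP  lex  "read"
[1,3] NP  >  k=2
[0,3] S\N  >  k=1
[3,4] NP  lex  "chased"
[4,5] (PP/(PP\S))\NP  lex  "a"
[3,5] PP/(PP\S)  <  k=4
[5,6] NP  lex  "often"
[6,7] (PP\S)\NP  lex  "dog"
[5,7] PP\S  <  k=6
[3,7] PP  >  k=5
[7,8] (S\(S\N))\PP  lex  "map"
[3,8] S\(S\N)  <  k=7
[0,8] S  <  k=3

[0,8] S   <
  [0,3] S\N   >
    [0,1] "which" : (S\N)/NP
    [1,3] NP   >
      [1,2] NP/(NP\PP)   >T
        [1,2] "cat" : PP
      [2,3] "read" : NP\PP
  [3,8] S\(S\N)   <
    [3,7] PP   >
      [3,5] PP/(PP\S)   <
        [3,4] "chased" : NP
        [4,5] "a" : (PP/(PP\S))\NP
      [5,7] PP\S   <
        [5,6] "often" : NP
        [6,7] "dog" : (PP\S)\NP
    [7,8] "map" : (S\(S\N))\PP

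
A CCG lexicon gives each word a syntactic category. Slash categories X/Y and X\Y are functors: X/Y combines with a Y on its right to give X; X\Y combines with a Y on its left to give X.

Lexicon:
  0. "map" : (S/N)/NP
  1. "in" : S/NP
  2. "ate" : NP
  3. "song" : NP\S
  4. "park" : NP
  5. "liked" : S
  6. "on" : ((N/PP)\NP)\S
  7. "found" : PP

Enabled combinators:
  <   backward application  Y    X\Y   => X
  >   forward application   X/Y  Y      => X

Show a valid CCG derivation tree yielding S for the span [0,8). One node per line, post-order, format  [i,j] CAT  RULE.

[0,8] S   >
  [0,4] S/N   >
    [0,1] "map" : (S/N)/NP
    [1,4] NP   <
      [1,3] S   >
        [1,2] "in" : S/NP
        [2,3] "ate" : NP
      [3,4] "song" : NP\S
  [4,8] N   >
    [4,7] N/PP   <
      [4,5] "park" : NP
      [5,7] (N/PP)\NP   <
        [5,6] "liked" : S
        [6,7] "on" : ((N/PP)\NP)\S
    [7,8] "found" : PP

[0,1] (S/N)/NP  lex  "map"
[1,2] S/NP  lex  "in"
[2,3] NP  lex  "ate"
[1,3] S  >  k=2
[3,4] NP\S  lex  "song"
[1,4] NP  <  k=3
[0,4] S/N  >  k=1
[4,5] NP  lex  "park"
[5,6] S  lex  "liked"
[6,7] ((N/PP)\NP)\S  lex  "on"
[5,7] (N/PP)\NP  <  k=6
[4,7] N/PP  <  k=5
[7,8] PP  lex  "found"
[4,8] N  >  k=7
[0,8] S  >  k=4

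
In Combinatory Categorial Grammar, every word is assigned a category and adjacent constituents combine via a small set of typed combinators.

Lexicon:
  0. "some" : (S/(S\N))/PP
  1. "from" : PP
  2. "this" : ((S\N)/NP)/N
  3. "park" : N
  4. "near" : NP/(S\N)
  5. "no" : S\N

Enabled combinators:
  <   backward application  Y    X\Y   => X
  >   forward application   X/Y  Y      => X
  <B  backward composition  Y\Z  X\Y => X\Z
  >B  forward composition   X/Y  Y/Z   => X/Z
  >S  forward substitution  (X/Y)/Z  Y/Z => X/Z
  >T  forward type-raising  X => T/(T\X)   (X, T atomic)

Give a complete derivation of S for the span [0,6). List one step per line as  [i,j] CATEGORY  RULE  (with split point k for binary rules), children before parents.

[0,1] (S/(S\N))/PP  lex  "some"
[1,2] PP  lex  "from"
[0,2] S/(S\N)  >  k=1
[2,3] ((S\N)/NP)/N  lex  "this"
[3,4] N  lex  "park"
[2,4] (S\N)/NP  >  k=3
[4,5] NP/(S\N)  lex  "near"
[5,6] S\N  lex  "no"
[4,6] NP  >  k=5
[2,6] S\N  >  k=4
[0,6] S  >  k=2

[0,6] S   >
  [0,2] S/(S\N)   >
    [0,1] "some" : (S/(S\N))/PP
    [1,2] "from" : PP
  [2,6] S\N   >
    [2,4] (S\N)/NP   >
      [2,3] "this" : ((S\N)/NP)/N
      [3,4] "park" : N
    [4,6] NP   >
      [4,5] "near" : NP/(S\N)
      [5,6] "no" : S\N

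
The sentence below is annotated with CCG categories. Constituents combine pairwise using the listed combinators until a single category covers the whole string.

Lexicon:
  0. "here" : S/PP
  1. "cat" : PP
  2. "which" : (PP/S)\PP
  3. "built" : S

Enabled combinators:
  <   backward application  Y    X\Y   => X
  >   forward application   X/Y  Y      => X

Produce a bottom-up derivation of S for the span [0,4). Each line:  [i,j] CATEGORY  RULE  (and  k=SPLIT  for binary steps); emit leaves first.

[0,4] S   >
  [0,1] "here" : S/PP
  [1,4] PP   >
    [1,3] PP/S   <
      [1,2] "cat" : PP
      [2,3] "which" : (PP/S)\PP
    [3,4] "built" : S

[0,1] S/PP  lex  "here"
[1,2] PP  lex  "cat"
[2,3] (PP/S)\PP  lex  "which"
[1,3] PP/S  <  k=2
[3,4] S  lex  "built"
[1,4] PP  >  k=3
[0,4] S  >  k=1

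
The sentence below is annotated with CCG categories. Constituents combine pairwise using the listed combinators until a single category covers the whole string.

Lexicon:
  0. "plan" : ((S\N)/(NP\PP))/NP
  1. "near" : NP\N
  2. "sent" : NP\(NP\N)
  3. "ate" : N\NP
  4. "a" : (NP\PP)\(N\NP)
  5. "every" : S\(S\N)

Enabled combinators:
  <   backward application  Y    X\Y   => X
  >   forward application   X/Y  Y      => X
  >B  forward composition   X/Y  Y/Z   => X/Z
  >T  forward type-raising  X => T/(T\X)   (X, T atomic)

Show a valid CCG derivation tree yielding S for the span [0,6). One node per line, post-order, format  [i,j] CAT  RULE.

[0,6] S   <
  [0,5] S\N   >
    [0,3] (S\N)/(NP\PP)   >
      [0,1] "plan" : ((S\N)/(NP\PP))/NP
      [1,3] NP   <
        [1,2] "near" : NP\N
        [2,3] "sent" : NP\(NP\N)
    [3,5] NP\PP   <
      [3,4] "ate" : N\NP
      [4,5] "a" : (NP\PP)\(N\NP)
  [5,6] "every" : S\(S\N)

[0,1] ((S\N)/(NP\PP))/NP  lex  "plan"
[1,2] NP\N  lex  "near"
[2,3] NP\(NP\N)  lex  "sent"
[1,3] NP  <  k=2
[0,3] (S\N)/(NP\PP)  >  k=1
[3,4] N\NP  lex  "ate"
[4,5] (NP\PP)\(N\NP)  lex  "a"
[3,5] NP\PP  <  k=4
[0,5] S\N  >  k=3
[5,6] S\(S\N)  lex  "every"
[0,6] S  <  k=5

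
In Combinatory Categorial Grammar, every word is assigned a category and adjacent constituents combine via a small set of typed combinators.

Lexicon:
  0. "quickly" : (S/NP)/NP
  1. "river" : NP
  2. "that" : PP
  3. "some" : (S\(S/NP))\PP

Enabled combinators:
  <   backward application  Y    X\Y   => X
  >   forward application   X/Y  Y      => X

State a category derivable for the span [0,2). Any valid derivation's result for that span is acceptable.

[0,4] S   <
  [0,2] S/NP   >
    [0,1] "quickly" : (S/NP)/NP
    [1,2] "river" : NP
  [2,4] S\(S/NP)   <
    [2,3] "that" : PP
    [3,4] "some" : (S\(S/NP))\PP

S/NP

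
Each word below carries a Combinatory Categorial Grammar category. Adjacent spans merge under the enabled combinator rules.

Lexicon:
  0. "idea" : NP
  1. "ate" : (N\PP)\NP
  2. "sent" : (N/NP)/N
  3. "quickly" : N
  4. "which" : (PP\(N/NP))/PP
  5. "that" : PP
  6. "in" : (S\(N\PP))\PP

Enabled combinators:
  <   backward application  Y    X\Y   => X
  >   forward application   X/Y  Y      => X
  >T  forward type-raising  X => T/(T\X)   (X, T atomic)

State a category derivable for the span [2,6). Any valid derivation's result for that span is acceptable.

PP

[0,7] S   <
  [0,2] N\PP   <
    [0,1] "idea" : NP
    [1,2] "ate" : (N\PP)\NP
  [2,7] S\(N\PP)   <
    [2,6] PP   <
      [2,4] N/NP   >
        [2,3] "sent" : (N/NP)/N
        [3,4] "quickly" : N
      [4,6] PP\(N/NP)   >
        [4,5] "which" : (PP\(N/NP))/PP
        [5,6] "that" : PP
    [6,7] "in" : (S\(N\PP))\PP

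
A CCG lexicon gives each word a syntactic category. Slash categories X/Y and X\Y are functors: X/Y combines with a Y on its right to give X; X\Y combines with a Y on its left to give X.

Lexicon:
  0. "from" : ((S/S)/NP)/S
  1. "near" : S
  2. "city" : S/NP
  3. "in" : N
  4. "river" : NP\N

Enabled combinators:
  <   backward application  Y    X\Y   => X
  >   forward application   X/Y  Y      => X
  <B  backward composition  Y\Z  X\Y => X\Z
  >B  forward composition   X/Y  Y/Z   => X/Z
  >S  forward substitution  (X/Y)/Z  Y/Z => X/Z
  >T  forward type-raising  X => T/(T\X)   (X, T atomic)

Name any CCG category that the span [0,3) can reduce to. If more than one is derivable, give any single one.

S/NP

[0,5] S   >
  [0,3] S/NP   >S
    [0,2] (S/S)/NP   >
      [0,1] "from" : ((S/S)/NP)/S
      [1,2] "near" : S
    [2,3] "city" : S/NP
  [3,5] NP   <
    [3,4] "in" : N
    [4,5] "river" : NP\N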